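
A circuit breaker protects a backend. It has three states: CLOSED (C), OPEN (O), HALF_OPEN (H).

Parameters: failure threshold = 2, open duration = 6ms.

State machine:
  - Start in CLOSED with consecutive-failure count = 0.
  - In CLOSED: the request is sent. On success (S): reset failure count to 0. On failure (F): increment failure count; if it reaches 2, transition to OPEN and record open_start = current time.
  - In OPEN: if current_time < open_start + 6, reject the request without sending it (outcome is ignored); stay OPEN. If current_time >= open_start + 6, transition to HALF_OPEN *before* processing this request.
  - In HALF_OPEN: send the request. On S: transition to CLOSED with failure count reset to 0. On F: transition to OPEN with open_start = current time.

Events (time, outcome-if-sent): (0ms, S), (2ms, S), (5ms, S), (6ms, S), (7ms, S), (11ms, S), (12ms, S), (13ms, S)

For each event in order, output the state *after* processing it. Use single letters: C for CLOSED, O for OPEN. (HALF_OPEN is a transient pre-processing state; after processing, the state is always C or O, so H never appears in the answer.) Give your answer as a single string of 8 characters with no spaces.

State after each event:
  event#1 t=0ms outcome=S: state=CLOSED
  event#2 t=2ms outcome=S: state=CLOSED
  event#3 t=5ms outcome=S: state=CLOSED
  event#4 t=6ms outcome=S: state=CLOSED
  event#5 t=7ms outcome=S: state=CLOSED
  event#6 t=11ms outcome=S: state=CLOSED
  event#7 t=12ms outcome=S: state=CLOSED
  event#8 t=13ms outcome=S: state=CLOSED

Answer: CCCCCCCC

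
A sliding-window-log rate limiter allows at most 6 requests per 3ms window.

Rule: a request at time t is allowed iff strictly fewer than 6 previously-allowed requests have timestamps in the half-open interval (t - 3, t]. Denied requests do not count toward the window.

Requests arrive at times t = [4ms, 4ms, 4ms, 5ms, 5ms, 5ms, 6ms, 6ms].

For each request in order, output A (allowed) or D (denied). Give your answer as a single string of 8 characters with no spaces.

Answer: AAAAAADD

Derivation:
Tracking allowed requests in the window:
  req#1 t=4ms: ALLOW
  req#2 t=4ms: ALLOW
  req#3 t=4ms: ALLOW
  req#4 t=5ms: ALLOW
  req#5 t=5ms: ALLOW
  req#6 t=5ms: ALLOW
  req#7 t=6ms: DENY
  req#8 t=6ms: DENY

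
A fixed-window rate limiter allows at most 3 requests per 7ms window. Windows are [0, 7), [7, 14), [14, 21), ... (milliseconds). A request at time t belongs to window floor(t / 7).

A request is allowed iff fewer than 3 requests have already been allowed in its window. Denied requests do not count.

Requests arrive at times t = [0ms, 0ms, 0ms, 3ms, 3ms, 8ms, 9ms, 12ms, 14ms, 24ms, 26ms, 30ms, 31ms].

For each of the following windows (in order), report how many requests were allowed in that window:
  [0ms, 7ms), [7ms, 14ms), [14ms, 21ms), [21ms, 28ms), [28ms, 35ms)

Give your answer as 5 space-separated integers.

Answer: 3 3 1 2 2

Derivation:
Processing requests:
  req#1 t=0ms (window 0): ALLOW
  req#2 t=0ms (window 0): ALLOW
  req#3 t=0ms (window 0): ALLOW
  req#4 t=3ms (window 0): DENY
  req#5 t=3ms (window 0): DENY
  req#6 t=8ms (window 1): ALLOW
  req#7 t=9ms (window 1): ALLOW
  req#8 t=12ms (window 1): ALLOW
  req#9 t=14ms (window 2): ALLOW
  req#10 t=24ms (window 3): ALLOW
  req#11 t=26ms (window 3): ALLOW
  req#12 t=30ms (window 4): ALLOW
  req#13 t=31ms (window 4): ALLOW

Allowed counts by window: 3 3 1 2 2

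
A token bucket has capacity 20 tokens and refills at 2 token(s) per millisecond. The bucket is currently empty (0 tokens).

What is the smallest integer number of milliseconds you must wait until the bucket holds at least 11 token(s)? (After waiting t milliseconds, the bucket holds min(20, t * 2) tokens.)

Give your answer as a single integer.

Answer: 6

Derivation:
Need t * 2 >= 11, so t >= 11/2.
Smallest integer t = ceil(11/2) = 6.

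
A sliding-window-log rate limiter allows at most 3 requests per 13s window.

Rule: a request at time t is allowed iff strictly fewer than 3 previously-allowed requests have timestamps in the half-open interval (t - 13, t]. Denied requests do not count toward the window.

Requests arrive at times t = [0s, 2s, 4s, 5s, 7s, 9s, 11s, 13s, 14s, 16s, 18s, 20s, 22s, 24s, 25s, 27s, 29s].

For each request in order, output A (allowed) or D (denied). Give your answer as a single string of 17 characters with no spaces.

Answer: AAADDDDADAADDDDAA

Derivation:
Tracking allowed requests in the window:
  req#1 t=0s: ALLOW
  req#2 t=2s: ALLOW
  req#3 t=4s: ALLOW
  req#4 t=5s: DENY
  req#5 t=7s: DENY
  req#6 t=9s: DENY
  req#7 t=11s: DENY
  req#8 t=13s: ALLOW
  req#9 t=14s: DENY
  req#10 t=16s: ALLOW
  req#11 t=18s: ALLOW
  req#12 t=20s: DENY
  req#13 t=22s: DENY
  req#14 t=24s: DENY
  req#15 t=25s: DENY
  req#16 t=27s: ALLOW
  req#17 t=29s: ALLOW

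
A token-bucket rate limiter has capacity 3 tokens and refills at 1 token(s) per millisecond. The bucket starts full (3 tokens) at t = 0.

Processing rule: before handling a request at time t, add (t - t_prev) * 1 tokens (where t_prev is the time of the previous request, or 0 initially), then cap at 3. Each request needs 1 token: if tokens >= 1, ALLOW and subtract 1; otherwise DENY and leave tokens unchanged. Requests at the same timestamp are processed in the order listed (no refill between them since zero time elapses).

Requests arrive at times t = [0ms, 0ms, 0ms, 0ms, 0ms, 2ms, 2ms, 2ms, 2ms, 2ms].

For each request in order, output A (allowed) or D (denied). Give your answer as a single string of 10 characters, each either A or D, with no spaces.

Answer: AAADDAADDD

Derivation:
Simulating step by step:
  req#1 t=0ms: ALLOW
  req#2 t=0ms: ALLOW
  req#3 t=0ms: ALLOW
  req#4 t=0ms: DENY
  req#5 t=0ms: DENY
  req#6 t=2ms: ALLOW
  req#7 t=2ms: ALLOW
  req#8 t=2ms: DENY
  req#9 t=2ms: DENY
  req#10 t=2ms: DENY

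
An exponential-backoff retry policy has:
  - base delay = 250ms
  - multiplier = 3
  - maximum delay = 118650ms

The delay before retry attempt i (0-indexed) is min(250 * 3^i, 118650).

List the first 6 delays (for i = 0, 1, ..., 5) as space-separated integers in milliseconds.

Computing each delay:
  i=0: min(250*3^0, 118650) = 250
  i=1: min(250*3^1, 118650) = 750
  i=2: min(250*3^2, 118650) = 2250
  i=3: min(250*3^3, 118650) = 6750
  i=4: min(250*3^4, 118650) = 20250
  i=5: min(250*3^5, 118650) = 60750

Answer: 250 750 2250 6750 20250 60750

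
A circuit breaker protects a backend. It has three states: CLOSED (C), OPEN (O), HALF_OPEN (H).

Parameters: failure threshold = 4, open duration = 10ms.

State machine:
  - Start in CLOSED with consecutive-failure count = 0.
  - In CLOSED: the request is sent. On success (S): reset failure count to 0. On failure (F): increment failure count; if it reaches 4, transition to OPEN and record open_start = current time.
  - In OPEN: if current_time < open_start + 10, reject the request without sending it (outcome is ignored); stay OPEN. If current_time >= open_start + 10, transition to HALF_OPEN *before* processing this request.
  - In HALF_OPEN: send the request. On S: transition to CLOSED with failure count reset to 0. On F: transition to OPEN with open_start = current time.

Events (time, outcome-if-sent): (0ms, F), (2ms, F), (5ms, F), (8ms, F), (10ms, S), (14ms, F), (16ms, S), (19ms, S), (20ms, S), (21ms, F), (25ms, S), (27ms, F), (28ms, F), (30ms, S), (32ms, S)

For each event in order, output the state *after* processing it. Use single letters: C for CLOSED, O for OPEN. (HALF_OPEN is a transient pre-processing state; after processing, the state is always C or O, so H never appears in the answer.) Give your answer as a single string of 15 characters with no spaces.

Answer: CCCOOOOCCCCCCCC

Derivation:
State after each event:
  event#1 t=0ms outcome=F: state=CLOSED
  event#2 t=2ms outcome=F: state=CLOSED
  event#3 t=5ms outcome=F: state=CLOSED
  event#4 t=8ms outcome=F: state=OPEN
  event#5 t=10ms outcome=S: state=OPEN
  event#6 t=14ms outcome=F: state=OPEN
  event#7 t=16ms outcome=S: state=OPEN
  event#8 t=19ms outcome=S: state=CLOSED
  event#9 t=20ms outcome=S: state=CLOSED
  event#10 t=21ms outcome=F: state=CLOSED
  event#11 t=25ms outcome=S: state=CLOSED
  event#12 t=27ms outcome=F: state=CLOSED
  event#13 t=28ms outcome=F: state=CLOSED
  event#14 t=30ms outcome=S: state=CLOSED
  event#15 t=32ms outcome=S: state=CLOSED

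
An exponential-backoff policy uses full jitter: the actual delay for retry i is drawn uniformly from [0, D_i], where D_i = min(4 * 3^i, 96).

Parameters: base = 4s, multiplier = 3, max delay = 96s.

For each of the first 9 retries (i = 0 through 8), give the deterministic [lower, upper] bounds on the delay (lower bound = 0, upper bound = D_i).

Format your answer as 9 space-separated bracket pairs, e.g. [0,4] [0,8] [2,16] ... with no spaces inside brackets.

Answer: [0,4] [0,12] [0,36] [0,96] [0,96] [0,96] [0,96] [0,96] [0,96]

Derivation:
Computing bounds per retry:
  i=0: D_i=min(4*3^0,96)=4, bounds=[0,4]
  i=1: D_i=min(4*3^1,96)=12, bounds=[0,12]
  i=2: D_i=min(4*3^2,96)=36, bounds=[0,36]
  i=3: D_i=min(4*3^3,96)=96, bounds=[0,96]
  i=4: D_i=min(4*3^4,96)=96, bounds=[0,96]
  i=5: D_i=min(4*3^5,96)=96, bounds=[0,96]
  i=6: D_i=min(4*3^6,96)=96, bounds=[0,96]
  i=7: D_i=min(4*3^7,96)=96, bounds=[0,96]
  i=8: D_i=min(4*3^8,96)=96, bounds=[0,96]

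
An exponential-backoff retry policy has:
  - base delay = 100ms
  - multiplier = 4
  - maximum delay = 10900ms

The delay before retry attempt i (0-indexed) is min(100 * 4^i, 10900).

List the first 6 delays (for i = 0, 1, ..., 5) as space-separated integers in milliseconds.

Computing each delay:
  i=0: min(100*4^0, 10900) = 100
  i=1: min(100*4^1, 10900) = 400
  i=2: min(100*4^2, 10900) = 1600
  i=3: min(100*4^3, 10900) = 6400
  i=4: min(100*4^4, 10900) = 10900
  i=5: min(100*4^5, 10900) = 10900

Answer: 100 400 1600 6400 10900 10900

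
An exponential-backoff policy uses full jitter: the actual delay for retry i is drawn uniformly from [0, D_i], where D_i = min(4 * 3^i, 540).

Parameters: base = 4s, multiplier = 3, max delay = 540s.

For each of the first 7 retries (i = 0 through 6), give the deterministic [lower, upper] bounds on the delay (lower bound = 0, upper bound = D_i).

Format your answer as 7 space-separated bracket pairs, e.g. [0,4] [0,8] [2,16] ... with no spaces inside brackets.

Computing bounds per retry:
  i=0: D_i=min(4*3^0,540)=4, bounds=[0,4]
  i=1: D_i=min(4*3^1,540)=12, bounds=[0,12]
  i=2: D_i=min(4*3^2,540)=36, bounds=[0,36]
  i=3: D_i=min(4*3^3,540)=108, bounds=[0,108]
  i=4: D_i=min(4*3^4,540)=324, bounds=[0,324]
  i=5: D_i=min(4*3^5,540)=540, bounds=[0,540]
  i=6: D_i=min(4*3^6,540)=540, bounds=[0,540]

Answer: [0,4] [0,12] [0,36] [0,108] [0,324] [0,540] [0,540]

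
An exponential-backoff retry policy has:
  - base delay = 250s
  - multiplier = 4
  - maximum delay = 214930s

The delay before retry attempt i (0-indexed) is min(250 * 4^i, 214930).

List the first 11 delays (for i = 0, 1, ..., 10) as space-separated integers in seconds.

Answer: 250 1000 4000 16000 64000 214930 214930 214930 214930 214930 214930

Derivation:
Computing each delay:
  i=0: min(250*4^0, 214930) = 250
  i=1: min(250*4^1, 214930) = 1000
  i=2: min(250*4^2, 214930) = 4000
  i=3: min(250*4^3, 214930) = 16000
  i=4: min(250*4^4, 214930) = 64000
  i=5: min(250*4^5, 214930) = 214930
  i=6: min(250*4^6, 214930) = 214930
  i=7: min(250*4^7, 214930) = 214930
  i=8: min(250*4^8, 214930) = 214930
  i=9: min(250*4^9, 214930) = 214930
  i=10: min(250*4^10, 214930) = 214930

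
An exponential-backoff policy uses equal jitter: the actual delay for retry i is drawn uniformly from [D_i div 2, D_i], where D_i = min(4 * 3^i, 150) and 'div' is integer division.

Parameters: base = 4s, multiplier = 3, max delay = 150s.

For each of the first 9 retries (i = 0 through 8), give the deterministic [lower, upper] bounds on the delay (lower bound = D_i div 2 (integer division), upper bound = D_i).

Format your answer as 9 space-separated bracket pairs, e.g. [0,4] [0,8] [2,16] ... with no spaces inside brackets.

Answer: [2,4] [6,12] [18,36] [54,108] [75,150] [75,150] [75,150] [75,150] [75,150]

Derivation:
Computing bounds per retry:
  i=0: D_i=min(4*3^0,150)=4, bounds=[2,4]
  i=1: D_i=min(4*3^1,150)=12, bounds=[6,12]
  i=2: D_i=min(4*3^2,150)=36, bounds=[18,36]
  i=3: D_i=min(4*3^3,150)=108, bounds=[54,108]
  i=4: D_i=min(4*3^4,150)=150, bounds=[75,150]
  i=5: D_i=min(4*3^5,150)=150, bounds=[75,150]
  i=6: D_i=min(4*3^6,150)=150, bounds=[75,150]
  i=7: D_i=min(4*3^7,150)=150, bounds=[75,150]
  i=8: D_i=min(4*3^8,150)=150, bounds=[75,150]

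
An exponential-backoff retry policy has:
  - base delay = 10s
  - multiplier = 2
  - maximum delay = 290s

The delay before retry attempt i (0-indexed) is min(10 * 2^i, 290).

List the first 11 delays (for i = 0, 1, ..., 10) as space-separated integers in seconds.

Answer: 10 20 40 80 160 290 290 290 290 290 290

Derivation:
Computing each delay:
  i=0: min(10*2^0, 290) = 10
  i=1: min(10*2^1, 290) = 20
  i=2: min(10*2^2, 290) = 40
  i=3: min(10*2^3, 290) = 80
  i=4: min(10*2^4, 290) = 160
  i=5: min(10*2^5, 290) = 290
  i=6: min(10*2^6, 290) = 290
  i=7: min(10*2^7, 290) = 290
  i=8: min(10*2^8, 290) = 290
  i=9: min(10*2^9, 290) = 290
  i=10: min(10*2^10, 290) = 290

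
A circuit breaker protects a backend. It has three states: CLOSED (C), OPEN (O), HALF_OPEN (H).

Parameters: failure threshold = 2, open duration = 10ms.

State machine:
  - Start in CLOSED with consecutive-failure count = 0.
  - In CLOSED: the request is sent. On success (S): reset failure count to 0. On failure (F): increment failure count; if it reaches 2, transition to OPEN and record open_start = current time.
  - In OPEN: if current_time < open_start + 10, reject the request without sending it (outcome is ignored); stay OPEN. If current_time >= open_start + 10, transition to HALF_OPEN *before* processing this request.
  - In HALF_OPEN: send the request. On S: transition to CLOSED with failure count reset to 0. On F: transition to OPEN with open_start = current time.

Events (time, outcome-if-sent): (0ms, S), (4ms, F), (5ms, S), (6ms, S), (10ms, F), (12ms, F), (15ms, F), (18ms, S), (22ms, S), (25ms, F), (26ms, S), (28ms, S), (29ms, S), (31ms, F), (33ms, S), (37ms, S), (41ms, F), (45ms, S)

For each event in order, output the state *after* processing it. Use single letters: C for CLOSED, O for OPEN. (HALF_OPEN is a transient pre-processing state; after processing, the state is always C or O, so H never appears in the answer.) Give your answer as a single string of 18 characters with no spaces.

State after each event:
  event#1 t=0ms outcome=S: state=CLOSED
  event#2 t=4ms outcome=F: state=CLOSED
  event#3 t=5ms outcome=S: state=CLOSED
  event#4 t=6ms outcome=S: state=CLOSED
  event#5 t=10ms outcome=F: state=CLOSED
  event#6 t=12ms outcome=F: state=OPEN
  event#7 t=15ms outcome=F: state=OPEN
  event#8 t=18ms outcome=S: state=OPEN
  event#9 t=22ms outcome=S: state=CLOSED
  event#10 t=25ms outcome=F: state=CLOSED
  event#11 t=26ms outcome=S: state=CLOSED
  event#12 t=28ms outcome=S: state=CLOSED
  event#13 t=29ms outcome=S: state=CLOSED
  event#14 t=31ms outcome=F: state=CLOSED
  event#15 t=33ms outcome=S: state=CLOSED
  event#16 t=37ms outcome=S: state=CLOSED
  event#17 t=41ms outcome=F: state=CLOSED
  event#18 t=45ms outcome=S: state=CLOSED

Answer: CCCCCOOOCCCCCCCCCC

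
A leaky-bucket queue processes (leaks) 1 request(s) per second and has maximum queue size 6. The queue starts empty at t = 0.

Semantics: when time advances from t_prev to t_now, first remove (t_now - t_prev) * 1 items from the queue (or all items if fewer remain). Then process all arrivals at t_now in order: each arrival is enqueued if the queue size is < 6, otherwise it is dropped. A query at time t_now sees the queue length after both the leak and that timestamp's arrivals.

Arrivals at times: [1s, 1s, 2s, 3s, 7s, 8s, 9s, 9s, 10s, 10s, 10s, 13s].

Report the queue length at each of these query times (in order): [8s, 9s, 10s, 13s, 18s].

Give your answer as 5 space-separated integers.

Answer: 1 2 4 2 0

Derivation:
Queue lengths at query times:
  query t=8s: backlog = 1
  query t=9s: backlog = 2
  query t=10s: backlog = 4
  query t=13s: backlog = 2
  query t=18s: backlog = 0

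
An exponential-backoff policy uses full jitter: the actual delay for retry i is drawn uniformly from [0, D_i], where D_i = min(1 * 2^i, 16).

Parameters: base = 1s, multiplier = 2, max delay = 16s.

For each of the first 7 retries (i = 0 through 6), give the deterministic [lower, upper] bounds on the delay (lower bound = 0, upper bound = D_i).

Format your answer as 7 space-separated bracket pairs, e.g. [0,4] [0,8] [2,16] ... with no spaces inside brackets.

Computing bounds per retry:
  i=0: D_i=min(1*2^0,16)=1, bounds=[0,1]
  i=1: D_i=min(1*2^1,16)=2, bounds=[0,2]
  i=2: D_i=min(1*2^2,16)=4, bounds=[0,4]
  i=3: D_i=min(1*2^3,16)=8, bounds=[0,8]
  i=4: D_i=min(1*2^4,16)=16, bounds=[0,16]
  i=5: D_i=min(1*2^5,16)=16, bounds=[0,16]
  i=6: D_i=min(1*2^6,16)=16, bounds=[0,16]

Answer: [0,1] [0,2] [0,4] [0,8] [0,16] [0,16] [0,16]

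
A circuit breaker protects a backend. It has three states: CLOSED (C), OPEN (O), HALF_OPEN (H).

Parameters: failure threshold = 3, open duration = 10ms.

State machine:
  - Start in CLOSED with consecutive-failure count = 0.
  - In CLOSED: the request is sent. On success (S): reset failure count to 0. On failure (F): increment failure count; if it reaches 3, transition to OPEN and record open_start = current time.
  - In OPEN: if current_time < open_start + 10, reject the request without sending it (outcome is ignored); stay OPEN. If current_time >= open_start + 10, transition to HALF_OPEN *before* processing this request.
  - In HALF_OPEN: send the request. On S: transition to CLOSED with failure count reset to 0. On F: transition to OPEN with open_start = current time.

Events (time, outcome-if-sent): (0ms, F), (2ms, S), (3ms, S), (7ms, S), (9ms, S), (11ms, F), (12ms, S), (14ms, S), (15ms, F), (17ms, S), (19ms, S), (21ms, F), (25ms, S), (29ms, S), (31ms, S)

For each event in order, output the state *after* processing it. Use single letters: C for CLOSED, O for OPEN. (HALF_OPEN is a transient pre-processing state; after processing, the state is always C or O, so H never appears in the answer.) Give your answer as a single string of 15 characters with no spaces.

Answer: CCCCCCCCCCCCCCC

Derivation:
State after each event:
  event#1 t=0ms outcome=F: state=CLOSED
  event#2 t=2ms outcome=S: state=CLOSED
  event#3 t=3ms outcome=S: state=CLOSED
  event#4 t=7ms outcome=S: state=CLOSED
  event#5 t=9ms outcome=S: state=CLOSED
  event#6 t=11ms outcome=F: state=CLOSED
  event#7 t=12ms outcome=S: state=CLOSED
  event#8 t=14ms outcome=S: state=CLOSED
  event#9 t=15ms outcome=F: state=CLOSED
  event#10 t=17ms outcome=S: state=CLOSED
  event#11 t=19ms outcome=S: state=CLOSED
  event#12 t=21ms outcome=F: state=CLOSED
  event#13 t=25ms outcome=S: state=CLOSED
  event#14 t=29ms outcome=S: state=CLOSED
  event#15 t=31ms outcome=S: state=CLOSED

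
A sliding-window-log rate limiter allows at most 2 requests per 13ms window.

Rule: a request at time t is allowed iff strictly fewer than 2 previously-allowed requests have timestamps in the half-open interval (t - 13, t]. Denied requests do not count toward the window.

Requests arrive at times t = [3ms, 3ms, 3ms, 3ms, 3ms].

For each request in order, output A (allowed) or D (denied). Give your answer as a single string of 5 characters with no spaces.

Tracking allowed requests in the window:
  req#1 t=3ms: ALLOW
  req#2 t=3ms: ALLOW
  req#3 t=3ms: DENY
  req#4 t=3ms: DENY
  req#5 t=3ms: DENY

Answer: AADDD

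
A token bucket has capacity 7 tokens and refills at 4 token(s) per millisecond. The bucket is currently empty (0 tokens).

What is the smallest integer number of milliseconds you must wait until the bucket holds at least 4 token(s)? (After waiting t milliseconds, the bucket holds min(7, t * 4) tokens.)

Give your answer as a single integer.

Answer: 1

Derivation:
Need t * 4 >= 4, so t >= 4/4.
Smallest integer t = ceil(4/4) = 1.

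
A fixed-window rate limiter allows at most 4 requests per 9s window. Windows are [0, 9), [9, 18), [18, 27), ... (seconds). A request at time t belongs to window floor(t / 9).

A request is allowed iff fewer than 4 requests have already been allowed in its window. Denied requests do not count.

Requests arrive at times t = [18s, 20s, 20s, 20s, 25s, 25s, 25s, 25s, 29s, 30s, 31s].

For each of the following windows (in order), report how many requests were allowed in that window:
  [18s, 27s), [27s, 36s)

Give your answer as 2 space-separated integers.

Processing requests:
  req#1 t=18s (window 2): ALLOW
  req#2 t=20s (window 2): ALLOW
  req#3 t=20s (window 2): ALLOW
  req#4 t=20s (window 2): ALLOW
  req#5 t=25s (window 2): DENY
  req#6 t=25s (window 2): DENY
  req#7 t=25s (window 2): DENY
  req#8 t=25s (window 2): DENY
  req#9 t=29s (window 3): ALLOW
  req#10 t=30s (window 3): ALLOW
  req#11 t=31s (window 3): ALLOW

Allowed counts by window: 4 3

Answer: 4 3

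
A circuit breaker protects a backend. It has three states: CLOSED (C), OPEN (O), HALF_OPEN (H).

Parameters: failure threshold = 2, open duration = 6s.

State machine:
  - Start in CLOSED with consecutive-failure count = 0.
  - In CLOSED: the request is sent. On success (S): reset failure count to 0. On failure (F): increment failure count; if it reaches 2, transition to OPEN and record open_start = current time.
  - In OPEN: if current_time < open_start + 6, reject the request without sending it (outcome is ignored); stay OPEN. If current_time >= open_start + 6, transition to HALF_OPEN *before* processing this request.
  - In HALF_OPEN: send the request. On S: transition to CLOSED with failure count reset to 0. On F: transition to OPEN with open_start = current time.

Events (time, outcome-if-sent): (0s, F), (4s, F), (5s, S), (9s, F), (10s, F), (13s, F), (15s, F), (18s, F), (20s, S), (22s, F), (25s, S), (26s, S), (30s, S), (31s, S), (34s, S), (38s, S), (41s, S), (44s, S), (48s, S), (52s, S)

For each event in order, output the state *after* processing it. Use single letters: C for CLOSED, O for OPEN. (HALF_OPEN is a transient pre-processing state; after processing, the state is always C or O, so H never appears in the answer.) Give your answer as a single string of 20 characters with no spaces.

State after each event:
  event#1 t=0s outcome=F: state=CLOSED
  event#2 t=4s outcome=F: state=OPEN
  event#3 t=5s outcome=S: state=OPEN
  event#4 t=9s outcome=F: state=OPEN
  event#5 t=10s outcome=F: state=OPEN
  event#6 t=13s outcome=F: state=OPEN
  event#7 t=15s outcome=F: state=OPEN
  event#8 t=18s outcome=F: state=OPEN
  event#9 t=20s outcome=S: state=OPEN
  event#10 t=22s outcome=F: state=OPEN
  event#11 t=25s outcome=S: state=CLOSED
  event#12 t=26s outcome=S: state=CLOSED
  event#13 t=30s outcome=S: state=CLOSED
  event#14 t=31s outcome=S: state=CLOSED
  event#15 t=34s outcome=S: state=CLOSED
  event#16 t=38s outcome=S: state=CLOSED
  event#17 t=41s outcome=S: state=CLOSED
  event#18 t=44s outcome=S: state=CLOSED
  event#19 t=48s outcome=S: state=CLOSED
  event#20 t=52s outcome=S: state=CLOSED

Answer: COOOOOOOOOCCCCCCCCCC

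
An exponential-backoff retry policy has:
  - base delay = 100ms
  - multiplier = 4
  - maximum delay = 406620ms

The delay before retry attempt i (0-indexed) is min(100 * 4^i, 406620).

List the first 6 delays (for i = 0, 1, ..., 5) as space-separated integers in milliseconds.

Answer: 100 400 1600 6400 25600 102400

Derivation:
Computing each delay:
  i=0: min(100*4^0, 406620) = 100
  i=1: min(100*4^1, 406620) = 400
  i=2: min(100*4^2, 406620) = 1600
  i=3: min(100*4^3, 406620) = 6400
  i=4: min(100*4^4, 406620) = 25600
  i=5: min(100*4^5, 406620) = 102400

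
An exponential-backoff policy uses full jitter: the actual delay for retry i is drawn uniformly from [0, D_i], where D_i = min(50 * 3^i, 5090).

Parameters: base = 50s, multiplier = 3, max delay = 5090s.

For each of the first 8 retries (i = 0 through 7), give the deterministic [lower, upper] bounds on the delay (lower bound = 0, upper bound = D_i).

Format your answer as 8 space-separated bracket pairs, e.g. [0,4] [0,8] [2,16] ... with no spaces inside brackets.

Computing bounds per retry:
  i=0: D_i=min(50*3^0,5090)=50, bounds=[0,50]
  i=1: D_i=min(50*3^1,5090)=150, bounds=[0,150]
  i=2: D_i=min(50*3^2,5090)=450, bounds=[0,450]
  i=3: D_i=min(50*3^3,5090)=1350, bounds=[0,1350]
  i=4: D_i=min(50*3^4,5090)=4050, bounds=[0,4050]
  i=5: D_i=min(50*3^5,5090)=5090, bounds=[0,5090]
  i=6: D_i=min(50*3^6,5090)=5090, bounds=[0,5090]
  i=7: D_i=min(50*3^7,5090)=5090, bounds=[0,5090]

Answer: [0,50] [0,150] [0,450] [0,1350] [0,4050] [0,5090] [0,5090] [0,5090]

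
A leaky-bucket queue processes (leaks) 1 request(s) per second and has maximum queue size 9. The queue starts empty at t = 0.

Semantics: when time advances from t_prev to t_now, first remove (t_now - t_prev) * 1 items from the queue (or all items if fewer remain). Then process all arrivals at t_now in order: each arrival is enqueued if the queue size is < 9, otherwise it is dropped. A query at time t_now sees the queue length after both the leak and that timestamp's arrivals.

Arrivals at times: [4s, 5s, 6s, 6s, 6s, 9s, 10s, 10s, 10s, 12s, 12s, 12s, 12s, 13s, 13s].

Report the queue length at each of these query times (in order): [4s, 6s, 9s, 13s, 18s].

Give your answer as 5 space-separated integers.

Queue lengths at query times:
  query t=4s: backlog = 1
  query t=6s: backlog = 3
  query t=9s: backlog = 1
  query t=13s: backlog = 6
  query t=18s: backlog = 1

Answer: 1 3 1 6 1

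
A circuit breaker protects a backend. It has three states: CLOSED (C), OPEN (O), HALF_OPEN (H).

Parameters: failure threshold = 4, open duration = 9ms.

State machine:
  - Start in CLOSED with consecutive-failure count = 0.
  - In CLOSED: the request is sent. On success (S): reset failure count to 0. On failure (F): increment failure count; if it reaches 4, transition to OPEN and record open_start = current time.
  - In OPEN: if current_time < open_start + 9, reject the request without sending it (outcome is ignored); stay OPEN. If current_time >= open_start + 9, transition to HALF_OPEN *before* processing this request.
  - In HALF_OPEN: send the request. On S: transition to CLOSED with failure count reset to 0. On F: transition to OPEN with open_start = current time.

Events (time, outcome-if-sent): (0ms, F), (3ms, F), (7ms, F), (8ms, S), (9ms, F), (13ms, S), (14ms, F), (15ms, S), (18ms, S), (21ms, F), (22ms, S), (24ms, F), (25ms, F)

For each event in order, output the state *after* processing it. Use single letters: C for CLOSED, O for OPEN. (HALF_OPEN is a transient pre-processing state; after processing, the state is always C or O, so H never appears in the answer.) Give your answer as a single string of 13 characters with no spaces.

State after each event:
  event#1 t=0ms outcome=F: state=CLOSED
  event#2 t=3ms outcome=F: state=CLOSED
  event#3 t=7ms outcome=F: state=CLOSED
  event#4 t=8ms outcome=S: state=CLOSED
  event#5 t=9ms outcome=F: state=CLOSED
  event#6 t=13ms outcome=S: state=CLOSED
  event#7 t=14ms outcome=F: state=CLOSED
  event#8 t=15ms outcome=S: state=CLOSED
  event#9 t=18ms outcome=S: state=CLOSED
  event#10 t=21ms outcome=F: state=CLOSED
  event#11 t=22ms outcome=S: state=CLOSED
  event#12 t=24ms outcome=F: state=CLOSED
  event#13 t=25ms outcome=F: state=CLOSED

Answer: CCCCCCCCCCCCC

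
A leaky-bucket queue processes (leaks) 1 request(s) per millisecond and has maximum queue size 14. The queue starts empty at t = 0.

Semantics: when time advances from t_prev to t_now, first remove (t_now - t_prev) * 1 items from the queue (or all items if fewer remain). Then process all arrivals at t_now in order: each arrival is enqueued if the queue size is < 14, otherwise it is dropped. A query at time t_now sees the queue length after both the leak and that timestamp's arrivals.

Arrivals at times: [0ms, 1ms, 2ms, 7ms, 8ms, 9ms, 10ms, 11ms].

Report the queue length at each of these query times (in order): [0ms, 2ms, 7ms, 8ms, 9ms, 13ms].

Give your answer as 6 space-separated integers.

Answer: 1 1 1 1 1 0

Derivation:
Queue lengths at query times:
  query t=0ms: backlog = 1
  query t=2ms: backlog = 1
  query t=7ms: backlog = 1
  query t=8ms: backlog = 1
  query t=9ms: backlog = 1
  query t=13ms: backlog = 0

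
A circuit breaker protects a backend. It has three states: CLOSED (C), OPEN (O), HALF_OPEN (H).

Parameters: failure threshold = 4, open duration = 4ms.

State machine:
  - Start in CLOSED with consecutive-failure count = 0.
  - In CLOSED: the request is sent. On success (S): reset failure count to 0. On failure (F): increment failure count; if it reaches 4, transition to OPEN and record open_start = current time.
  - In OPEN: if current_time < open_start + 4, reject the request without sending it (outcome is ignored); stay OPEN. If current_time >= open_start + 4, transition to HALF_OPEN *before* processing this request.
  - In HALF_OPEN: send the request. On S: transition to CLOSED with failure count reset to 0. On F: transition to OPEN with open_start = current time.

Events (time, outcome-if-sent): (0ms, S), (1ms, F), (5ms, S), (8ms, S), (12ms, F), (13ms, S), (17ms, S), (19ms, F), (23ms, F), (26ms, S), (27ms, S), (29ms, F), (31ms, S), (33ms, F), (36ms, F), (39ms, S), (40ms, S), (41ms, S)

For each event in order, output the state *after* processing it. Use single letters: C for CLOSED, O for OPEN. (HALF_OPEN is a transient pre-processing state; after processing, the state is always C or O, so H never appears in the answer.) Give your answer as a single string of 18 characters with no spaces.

State after each event:
  event#1 t=0ms outcome=S: state=CLOSED
  event#2 t=1ms outcome=F: state=CLOSED
  event#3 t=5ms outcome=S: state=CLOSED
  event#4 t=8ms outcome=S: state=CLOSED
  event#5 t=12ms outcome=F: state=CLOSED
  event#6 t=13ms outcome=S: state=CLOSED
  event#7 t=17ms outcome=S: state=CLOSED
  event#8 t=19ms outcome=F: state=CLOSED
  event#9 t=23ms outcome=F: state=CLOSED
  event#10 t=26ms outcome=S: state=CLOSED
  event#11 t=27ms outcome=S: state=CLOSED
  event#12 t=29ms outcome=F: state=CLOSED
  event#13 t=31ms outcome=S: state=CLOSED
  event#14 t=33ms outcome=F: state=CLOSED
  event#15 t=36ms outcome=F: state=CLOSED
  event#16 t=39ms outcome=S: state=CLOSED
  event#17 t=40ms outcome=S: state=CLOSED
  event#18 t=41ms outcome=S: state=CLOSED

Answer: CCCCCCCCCCCCCCCCCC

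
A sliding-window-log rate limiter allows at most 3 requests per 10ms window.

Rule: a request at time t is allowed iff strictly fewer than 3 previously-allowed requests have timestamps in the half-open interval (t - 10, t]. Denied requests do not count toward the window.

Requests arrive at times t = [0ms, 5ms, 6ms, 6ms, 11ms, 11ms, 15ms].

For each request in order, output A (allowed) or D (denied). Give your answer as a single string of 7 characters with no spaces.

Answer: AAADADA

Derivation:
Tracking allowed requests in the window:
  req#1 t=0ms: ALLOW
  req#2 t=5ms: ALLOW
  req#3 t=6ms: ALLOW
  req#4 t=6ms: DENY
  req#5 t=11ms: ALLOW
  req#6 t=11ms: DENY
  req#7 t=15ms: ALLOW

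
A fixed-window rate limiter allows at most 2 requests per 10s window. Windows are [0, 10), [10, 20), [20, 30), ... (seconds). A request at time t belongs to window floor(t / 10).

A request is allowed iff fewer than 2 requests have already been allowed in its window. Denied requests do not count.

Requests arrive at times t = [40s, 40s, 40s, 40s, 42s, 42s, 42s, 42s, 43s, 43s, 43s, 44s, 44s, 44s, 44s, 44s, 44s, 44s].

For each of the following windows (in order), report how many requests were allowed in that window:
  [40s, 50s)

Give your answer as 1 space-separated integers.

Processing requests:
  req#1 t=40s (window 4): ALLOW
  req#2 t=40s (window 4): ALLOW
  req#3 t=40s (window 4): DENY
  req#4 t=40s (window 4): DENY
  req#5 t=42s (window 4): DENY
  req#6 t=42s (window 4): DENY
  req#7 t=42s (window 4): DENY
  req#8 t=42s (window 4): DENY
  req#9 t=43s (window 4): DENY
  req#10 t=43s (window 4): DENY
  req#11 t=43s (window 4): DENY
  req#12 t=44s (window 4): DENY
  req#13 t=44s (window 4): DENY
  req#14 t=44s (window 4): DENY
  req#15 t=44s (window 4): DENY
  req#16 t=44s (window 4): DENY
  req#17 t=44s (window 4): DENY
  req#18 t=44s (window 4): DENY

Allowed counts by window: 2

Answer: 2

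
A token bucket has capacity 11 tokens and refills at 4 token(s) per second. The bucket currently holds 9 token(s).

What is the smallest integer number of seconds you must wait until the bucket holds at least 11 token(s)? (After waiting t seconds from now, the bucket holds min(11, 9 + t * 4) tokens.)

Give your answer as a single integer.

Answer: 1

Derivation:
Need 9 + t * 4 >= 11, so t >= 2/4.
Smallest integer t = ceil(2/4) = 1.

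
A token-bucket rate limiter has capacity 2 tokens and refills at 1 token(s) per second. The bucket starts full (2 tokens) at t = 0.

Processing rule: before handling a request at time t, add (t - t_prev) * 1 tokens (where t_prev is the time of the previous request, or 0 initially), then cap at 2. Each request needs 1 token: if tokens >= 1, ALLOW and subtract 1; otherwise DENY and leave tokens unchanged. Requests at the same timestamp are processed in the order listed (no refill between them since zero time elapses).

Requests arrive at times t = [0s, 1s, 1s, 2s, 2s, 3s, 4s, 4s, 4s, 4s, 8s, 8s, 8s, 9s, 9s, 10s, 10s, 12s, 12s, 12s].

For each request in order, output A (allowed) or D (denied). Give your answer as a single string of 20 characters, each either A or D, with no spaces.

Answer: AAAADAADDDAADADADAAD

Derivation:
Simulating step by step:
  req#1 t=0s: ALLOW
  req#2 t=1s: ALLOW
  req#3 t=1s: ALLOW
  req#4 t=2s: ALLOW
  req#5 t=2s: DENY
  req#6 t=3s: ALLOW
  req#7 t=4s: ALLOW
  req#8 t=4s: DENY
  req#9 t=4s: DENY
  req#10 t=4s: DENY
  req#11 t=8s: ALLOW
  req#12 t=8s: ALLOW
  req#13 t=8s: DENY
  req#14 t=9s: ALLOW
  req#15 t=9s: DENY
  req#16 t=10s: ALLOW
  req#17 t=10s: DENY
  req#18 t=12s: ALLOW
  req#19 t=12s: ALLOW
  req#20 t=12s: DENY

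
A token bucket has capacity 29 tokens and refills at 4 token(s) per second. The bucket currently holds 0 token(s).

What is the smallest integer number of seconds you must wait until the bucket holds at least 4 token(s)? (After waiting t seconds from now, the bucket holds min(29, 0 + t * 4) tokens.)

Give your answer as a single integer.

Need 0 + t * 4 >= 4, so t >= 4/4.
Smallest integer t = ceil(4/4) = 1.

Answer: 1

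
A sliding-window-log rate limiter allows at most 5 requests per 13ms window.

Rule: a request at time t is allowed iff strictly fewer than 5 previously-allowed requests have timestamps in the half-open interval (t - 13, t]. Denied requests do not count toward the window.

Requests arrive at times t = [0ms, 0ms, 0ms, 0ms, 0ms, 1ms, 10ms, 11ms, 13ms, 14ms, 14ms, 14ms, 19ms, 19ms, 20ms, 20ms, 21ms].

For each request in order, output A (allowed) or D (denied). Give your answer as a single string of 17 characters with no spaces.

Tracking allowed requests in the window:
  req#1 t=0ms: ALLOW
  req#2 t=0ms: ALLOW
  req#3 t=0ms: ALLOW
  req#4 t=0ms: ALLOW
  req#5 t=0ms: ALLOW
  req#6 t=1ms: DENY
  req#7 t=10ms: DENY
  req#8 t=11ms: DENY
  req#9 t=13ms: ALLOW
  req#10 t=14ms: ALLOW
  req#11 t=14ms: ALLOW
  req#12 t=14ms: ALLOW
  req#13 t=19ms: ALLOW
  req#14 t=19ms: DENY
  req#15 t=20ms: DENY
  req#16 t=20ms: DENY
  req#17 t=21ms: DENY

Answer: AAAAADDDAAAAADDDD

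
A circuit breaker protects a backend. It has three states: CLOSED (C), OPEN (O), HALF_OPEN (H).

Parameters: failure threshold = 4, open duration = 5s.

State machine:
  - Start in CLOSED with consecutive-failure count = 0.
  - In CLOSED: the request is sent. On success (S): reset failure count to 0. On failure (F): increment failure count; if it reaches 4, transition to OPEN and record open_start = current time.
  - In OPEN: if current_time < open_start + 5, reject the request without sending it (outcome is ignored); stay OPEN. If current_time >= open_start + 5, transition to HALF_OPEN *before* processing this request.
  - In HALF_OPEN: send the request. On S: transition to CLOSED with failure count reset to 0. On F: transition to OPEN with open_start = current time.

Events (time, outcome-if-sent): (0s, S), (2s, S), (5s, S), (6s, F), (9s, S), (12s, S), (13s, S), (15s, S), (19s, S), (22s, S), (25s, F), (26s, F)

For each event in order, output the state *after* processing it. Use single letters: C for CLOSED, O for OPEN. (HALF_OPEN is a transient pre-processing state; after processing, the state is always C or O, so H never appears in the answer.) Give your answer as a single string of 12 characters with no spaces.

Answer: CCCCCCCCCCCC

Derivation:
State after each event:
  event#1 t=0s outcome=S: state=CLOSED
  event#2 t=2s outcome=S: state=CLOSED
  event#3 t=5s outcome=S: state=CLOSED
  event#4 t=6s outcome=F: state=CLOSED
  event#5 t=9s outcome=S: state=CLOSED
  event#6 t=12s outcome=S: state=CLOSED
  event#7 t=13s outcome=S: state=CLOSED
  event#8 t=15s outcome=S: state=CLOSED
  event#9 t=19s outcome=S: state=CLOSED
  event#10 t=22s outcome=S: state=CLOSED
  event#11 t=25s outcome=F: state=CLOSED
  event#12 t=26s outcome=F: state=CLOSED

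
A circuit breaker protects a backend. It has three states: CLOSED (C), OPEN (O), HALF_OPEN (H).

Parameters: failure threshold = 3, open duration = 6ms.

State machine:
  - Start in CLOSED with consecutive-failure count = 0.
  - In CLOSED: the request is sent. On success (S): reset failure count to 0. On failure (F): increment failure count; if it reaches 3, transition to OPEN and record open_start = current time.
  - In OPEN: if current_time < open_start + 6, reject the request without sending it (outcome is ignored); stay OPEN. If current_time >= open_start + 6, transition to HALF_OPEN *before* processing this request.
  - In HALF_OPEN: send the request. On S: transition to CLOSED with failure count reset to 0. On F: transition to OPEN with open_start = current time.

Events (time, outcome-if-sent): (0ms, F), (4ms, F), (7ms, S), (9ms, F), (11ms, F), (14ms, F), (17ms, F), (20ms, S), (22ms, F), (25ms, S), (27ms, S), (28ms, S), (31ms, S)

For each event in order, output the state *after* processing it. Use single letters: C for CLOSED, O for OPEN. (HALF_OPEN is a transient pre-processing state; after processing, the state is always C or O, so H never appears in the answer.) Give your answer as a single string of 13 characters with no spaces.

State after each event:
  event#1 t=0ms outcome=F: state=CLOSED
  event#2 t=4ms outcome=F: state=CLOSED
  event#3 t=7ms outcome=S: state=CLOSED
  event#4 t=9ms outcome=F: state=CLOSED
  event#5 t=11ms outcome=F: state=CLOSED
  event#6 t=14ms outcome=F: state=OPEN
  event#7 t=17ms outcome=F: state=OPEN
  event#8 t=20ms outcome=S: state=CLOSED
  event#9 t=22ms outcome=F: state=CLOSED
  event#10 t=25ms outcome=S: state=CLOSED
  event#11 t=27ms outcome=S: state=CLOSED
  event#12 t=28ms outcome=S: state=CLOSED
  event#13 t=31ms outcome=S: state=CLOSED

Answer: CCCCCOOCCCCCC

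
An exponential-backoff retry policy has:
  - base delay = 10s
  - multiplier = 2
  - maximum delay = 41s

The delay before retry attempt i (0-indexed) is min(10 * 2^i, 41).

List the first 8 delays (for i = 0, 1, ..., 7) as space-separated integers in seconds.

Computing each delay:
  i=0: min(10*2^0, 41) = 10
  i=1: min(10*2^1, 41) = 20
  i=2: min(10*2^2, 41) = 40
  i=3: min(10*2^3, 41) = 41
  i=4: min(10*2^4, 41) = 41
  i=5: min(10*2^5, 41) = 41
  i=6: min(10*2^6, 41) = 41
  i=7: min(10*2^7, 41) = 41

Answer: 10 20 40 41 41 41 41 41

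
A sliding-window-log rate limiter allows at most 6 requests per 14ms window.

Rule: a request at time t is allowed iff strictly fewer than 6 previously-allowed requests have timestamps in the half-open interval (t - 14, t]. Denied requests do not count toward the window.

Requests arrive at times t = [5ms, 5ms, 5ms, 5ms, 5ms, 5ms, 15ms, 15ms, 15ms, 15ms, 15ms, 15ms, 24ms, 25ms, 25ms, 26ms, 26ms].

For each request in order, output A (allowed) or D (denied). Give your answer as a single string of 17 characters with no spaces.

Answer: AAAAAADDDDDDAAAAA

Derivation:
Tracking allowed requests in the window:
  req#1 t=5ms: ALLOW
  req#2 t=5ms: ALLOW
  req#3 t=5ms: ALLOW
  req#4 t=5ms: ALLOW
  req#5 t=5ms: ALLOW
  req#6 t=5ms: ALLOW
  req#7 t=15ms: DENY
  req#8 t=15ms: DENY
  req#9 t=15ms: DENY
  req#10 t=15ms: DENY
  req#11 t=15ms: DENY
  req#12 t=15ms: DENY
  req#13 t=24ms: ALLOW
  req#14 t=25ms: ALLOW
  req#15 t=25ms: ALLOW
  req#16 t=26ms: ALLOW
  req#17 t=26ms: ALLOW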